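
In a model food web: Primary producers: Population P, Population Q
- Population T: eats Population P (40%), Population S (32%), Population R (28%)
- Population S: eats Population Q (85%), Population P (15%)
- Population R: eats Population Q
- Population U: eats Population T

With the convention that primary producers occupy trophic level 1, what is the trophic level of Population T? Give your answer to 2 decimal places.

2.60

Population R: 1 + 1 = 2
Population S: 1 + (0.85×1 + 0.15×1) = 2
Population T: 1 + (0.4×1 + 0.32×2 + 0.28×2) = 2.6
Population U: 1 + 2.6 = 3.6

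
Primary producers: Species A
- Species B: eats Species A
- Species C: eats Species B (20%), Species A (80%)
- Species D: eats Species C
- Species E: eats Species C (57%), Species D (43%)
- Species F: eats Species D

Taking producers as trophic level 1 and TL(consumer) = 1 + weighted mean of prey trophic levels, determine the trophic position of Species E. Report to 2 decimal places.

Species B: 1 + 1 = 2
Species C: 1 + (0.2×2 + 0.8×1) = 2.2
Species D: 1 + 2.2 = 3.2
Species E: 1 + (0.57×2.2 + 0.43×3.2) = 3.63
Species F: 1 + 3.2 = 4.2

3.63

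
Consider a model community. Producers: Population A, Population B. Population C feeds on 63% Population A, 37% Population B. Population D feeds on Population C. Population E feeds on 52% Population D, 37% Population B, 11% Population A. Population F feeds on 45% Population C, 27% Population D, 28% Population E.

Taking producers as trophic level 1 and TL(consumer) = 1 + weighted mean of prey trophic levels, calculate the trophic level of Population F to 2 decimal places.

3.56

Population C: 1 + (0.63×1 + 0.37×1) = 2
Population D: 1 + 2 = 3
Population E: 1 + (0.52×3 + 0.37×1 + 0.11×1) = 3.04
Population F: 1 + (0.45×2 + 0.27×3 + 0.28×3.04) = 3.5612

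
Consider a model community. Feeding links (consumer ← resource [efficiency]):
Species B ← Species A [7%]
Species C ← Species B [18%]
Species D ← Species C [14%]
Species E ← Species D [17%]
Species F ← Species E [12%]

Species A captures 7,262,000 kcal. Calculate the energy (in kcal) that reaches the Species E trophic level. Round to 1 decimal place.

Species B: 7262000 × 0.07 = 508340 kcal
Species C: 508340 × 0.18 = 91501.2 kcal
Species D: 91501.2 × 0.14 = 12810.168 kcal
Species E: 12810.168 × 0.17 = 2177.72856 kcal

2177.7 kcal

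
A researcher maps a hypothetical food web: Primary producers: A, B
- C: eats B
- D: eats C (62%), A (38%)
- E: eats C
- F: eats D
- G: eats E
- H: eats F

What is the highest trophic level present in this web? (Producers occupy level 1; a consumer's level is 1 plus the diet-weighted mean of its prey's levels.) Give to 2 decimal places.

C: 1 + 1 = 2
D: 1 + (0.62×2 + 0.38×1) = 2.62
E: 1 + 2 = 3
F: 1 + 2.62 = 3.62
G: 1 + 3 = 4
H: 1 + 3.62 = 4.62

4.62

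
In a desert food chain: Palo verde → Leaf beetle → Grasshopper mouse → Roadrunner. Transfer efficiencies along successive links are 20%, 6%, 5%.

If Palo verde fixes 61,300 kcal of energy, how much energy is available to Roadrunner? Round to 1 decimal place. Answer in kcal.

Leaf beetle: 61300 × 0.2 = 12260 kcal
Grasshopper mouse: 12260 × 0.06 = 735.6 kcal
Roadrunner: 735.6 × 0.05 = 36.78 kcal

36.8 kcal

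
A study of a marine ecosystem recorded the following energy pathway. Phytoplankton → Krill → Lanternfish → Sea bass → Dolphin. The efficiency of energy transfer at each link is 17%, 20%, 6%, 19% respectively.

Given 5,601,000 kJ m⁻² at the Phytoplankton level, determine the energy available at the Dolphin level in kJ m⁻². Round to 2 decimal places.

Krill: 5601000 × 0.17 = 952170 kJ m⁻²
Lanternfish: 952170 × 0.2 = 190434 kJ m⁻²
Sea bass: 190434 × 0.06 = 11426.04 kJ m⁻²
Dolphin: 11426.04 × 0.19 = 2170.9476 kJ m⁻²

2170.95 kJ m⁻²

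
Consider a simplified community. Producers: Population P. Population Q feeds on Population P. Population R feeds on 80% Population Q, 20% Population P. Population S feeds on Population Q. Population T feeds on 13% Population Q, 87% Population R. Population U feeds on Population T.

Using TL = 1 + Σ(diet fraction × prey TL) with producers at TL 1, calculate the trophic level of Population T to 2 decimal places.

Population Q: 1 + 1 = 2
Population R: 1 + (0.8×2 + 0.2×1) = 2.8
Population S: 1 + 2 = 3
Population T: 1 + (0.13×2 + 0.87×2.8) = 3.696
Population U: 1 + 3.696 = 4.696

3.70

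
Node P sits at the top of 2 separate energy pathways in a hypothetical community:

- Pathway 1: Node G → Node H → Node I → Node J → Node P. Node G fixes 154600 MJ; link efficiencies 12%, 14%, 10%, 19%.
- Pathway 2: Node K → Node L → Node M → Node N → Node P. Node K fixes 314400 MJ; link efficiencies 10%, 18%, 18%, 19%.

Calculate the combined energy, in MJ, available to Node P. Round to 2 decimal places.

242.89 MJ

Pathway 1: 154600 × 0.12 × 0.14 × 0.1 × 0.19 = 49.34832 MJ
Pathway 2: 314400 × 0.1 × 0.18 × 0.18 × 0.19 = 193.54464 MJ
Total at Node P: 49.34832 + 193.54464 = 242.89296 MJ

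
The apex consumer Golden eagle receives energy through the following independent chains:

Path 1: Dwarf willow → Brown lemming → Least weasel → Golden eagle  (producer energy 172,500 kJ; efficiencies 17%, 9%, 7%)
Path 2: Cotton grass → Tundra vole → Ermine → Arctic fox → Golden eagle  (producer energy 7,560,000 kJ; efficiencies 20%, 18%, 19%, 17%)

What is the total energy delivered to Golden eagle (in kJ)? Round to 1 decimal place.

8975.5 kJ

Path 1: 172500 × 0.17 × 0.09 × 0.07 = 184.7475 kJ
Path 2: 7560000 × 0.2 × 0.18 × 0.19 × 0.17 = 8790.768 kJ
Total at Golden eagle: 184.7475 + 8790.768 = 8975.5155 kJ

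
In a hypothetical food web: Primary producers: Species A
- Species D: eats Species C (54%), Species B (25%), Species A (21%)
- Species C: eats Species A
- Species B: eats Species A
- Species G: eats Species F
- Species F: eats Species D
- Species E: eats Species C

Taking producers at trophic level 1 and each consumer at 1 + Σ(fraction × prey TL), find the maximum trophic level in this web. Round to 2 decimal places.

4.79

Species B: 1 + 1 = 2
Species C: 1 + 1 = 2
Species D: 1 + (0.54×2 + 0.25×2 + 0.21×1) = 2.79
Species E: 1 + 2 = 3
Species F: 1 + 2.79 = 3.79
Species G: 1 + 3.79 = 4.79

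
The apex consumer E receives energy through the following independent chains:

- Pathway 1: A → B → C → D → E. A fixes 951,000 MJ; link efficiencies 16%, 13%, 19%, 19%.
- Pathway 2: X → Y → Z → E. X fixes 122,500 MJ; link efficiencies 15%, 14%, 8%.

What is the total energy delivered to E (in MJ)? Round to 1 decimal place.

919.9 MJ

Pathway 1: 951000 × 0.16 × 0.13 × 0.19 × 0.19 = 714.08688 MJ
Pathway 2: 122500 × 0.15 × 0.14 × 0.08 = 205.8 MJ
Total at E: 714.08688 + 205.8 = 919.88688 MJ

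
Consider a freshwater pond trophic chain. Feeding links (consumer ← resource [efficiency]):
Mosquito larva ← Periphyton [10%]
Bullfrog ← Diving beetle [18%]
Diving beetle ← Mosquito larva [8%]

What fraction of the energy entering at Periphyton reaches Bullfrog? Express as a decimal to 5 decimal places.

Product of link efficiencies: 0.1 × 0.08 × 0.18 = 0.00144

0.00144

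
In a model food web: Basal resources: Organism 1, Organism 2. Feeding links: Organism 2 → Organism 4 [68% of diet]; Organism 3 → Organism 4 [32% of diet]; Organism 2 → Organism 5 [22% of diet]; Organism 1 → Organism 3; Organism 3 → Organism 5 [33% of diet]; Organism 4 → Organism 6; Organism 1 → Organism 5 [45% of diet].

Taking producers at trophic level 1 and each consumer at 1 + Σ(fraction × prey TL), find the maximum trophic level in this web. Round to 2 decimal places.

3.32

Organism 3: 1 + 1 = 2
Organism 4: 1 + (0.32×2 + 0.68×1) = 2.32
Organism 5: 1 + (0.22×1 + 0.45×1 + 0.33×2) = 2.33
Organism 6: 1 + 2.32 = 3.32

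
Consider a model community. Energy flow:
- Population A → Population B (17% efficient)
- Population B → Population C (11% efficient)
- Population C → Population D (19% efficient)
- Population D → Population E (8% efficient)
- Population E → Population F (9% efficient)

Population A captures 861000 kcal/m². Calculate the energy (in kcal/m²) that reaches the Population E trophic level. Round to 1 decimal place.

244.7 kcal/m²

Population B: 861000 × 0.17 = 146370 kcal/m²
Population C: 146370 × 0.11 = 16100.7 kcal/m²
Population D: 16100.7 × 0.19 = 3059.133 kcal/m²
Population E: 3059.133 × 0.08 = 244.73064 kcal/m²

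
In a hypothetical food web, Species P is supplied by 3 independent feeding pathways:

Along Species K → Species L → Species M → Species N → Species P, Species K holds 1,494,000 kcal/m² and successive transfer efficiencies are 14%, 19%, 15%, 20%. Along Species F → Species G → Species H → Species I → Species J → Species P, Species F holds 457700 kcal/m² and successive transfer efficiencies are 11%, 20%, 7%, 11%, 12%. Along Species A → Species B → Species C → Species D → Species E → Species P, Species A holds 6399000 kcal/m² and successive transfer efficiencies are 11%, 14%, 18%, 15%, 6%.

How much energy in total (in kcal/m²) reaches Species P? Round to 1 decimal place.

1361.2 kcal/m²

Via Species K: 1494000 × 0.14 × 0.19 × 0.15 × 0.2 = 1192.212 kcal/m²
Via Species F: 457700 × 0.11 × 0.2 × 0.07 × 0.11 × 0.12 = 9.3041256 kcal/m²
Via Species A: 6399000 × 0.11 × 0.14 × 0.18 × 0.15 × 0.06 = 159.642252 kcal/m²
Total at Species P: 1192.212 + 9.3041256 + 159.642252 = 1361.1583776 kcal/m²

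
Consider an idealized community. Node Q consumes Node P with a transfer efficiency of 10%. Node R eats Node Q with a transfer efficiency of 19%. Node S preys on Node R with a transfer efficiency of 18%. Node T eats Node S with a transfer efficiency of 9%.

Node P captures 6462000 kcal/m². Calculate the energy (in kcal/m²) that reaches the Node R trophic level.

Node Q: 6462000 × 0.1 = 646200 kcal/m²
Node R: 646200 × 0.19 = 122778 kcal/m²

122778 kcal/m²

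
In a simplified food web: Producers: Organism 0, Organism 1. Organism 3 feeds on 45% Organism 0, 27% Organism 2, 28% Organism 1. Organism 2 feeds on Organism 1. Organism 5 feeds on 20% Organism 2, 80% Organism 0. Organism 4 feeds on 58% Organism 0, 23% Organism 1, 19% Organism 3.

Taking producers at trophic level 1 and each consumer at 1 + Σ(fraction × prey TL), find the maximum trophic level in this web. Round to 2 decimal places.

2.27

Organism 2: 1 + 1 = 2
Organism 3: 1 + (0.45×1 + 0.27×2 + 0.28×1) = 2.27
Organism 4: 1 + (0.58×1 + 0.23×1 + 0.19×2.27) = 2.2413
Organism 5: 1 + (0.2×2 + 0.8×1) = 2.2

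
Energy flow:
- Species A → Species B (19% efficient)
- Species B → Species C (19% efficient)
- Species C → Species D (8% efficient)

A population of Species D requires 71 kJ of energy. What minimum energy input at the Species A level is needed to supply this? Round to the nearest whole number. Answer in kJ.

Cumulative transfer efficiency: 0.19 × 0.19 × 0.08 = 0.002888
Species A energy = 71 / 0.002888 = 24584 kJ

24584 kJ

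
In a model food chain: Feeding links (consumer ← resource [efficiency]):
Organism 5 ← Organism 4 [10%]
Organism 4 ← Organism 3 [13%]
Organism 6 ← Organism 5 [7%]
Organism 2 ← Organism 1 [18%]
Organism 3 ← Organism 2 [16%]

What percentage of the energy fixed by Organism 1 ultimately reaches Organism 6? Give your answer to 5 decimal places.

Product of link efficiencies: 0.18 × 0.16 × 0.13 × 0.1 × 0.07 = 0.000026208
As a percentage: 0.000026208 × 100 = 0.00262%

0.00262%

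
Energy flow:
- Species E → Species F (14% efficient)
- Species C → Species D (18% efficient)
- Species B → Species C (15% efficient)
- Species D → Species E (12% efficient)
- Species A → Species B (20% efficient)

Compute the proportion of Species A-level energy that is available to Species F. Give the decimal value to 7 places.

0.0000907

Product of link efficiencies: 0.2 × 0.15 × 0.18 × 0.12 × 0.14 = 0.00009072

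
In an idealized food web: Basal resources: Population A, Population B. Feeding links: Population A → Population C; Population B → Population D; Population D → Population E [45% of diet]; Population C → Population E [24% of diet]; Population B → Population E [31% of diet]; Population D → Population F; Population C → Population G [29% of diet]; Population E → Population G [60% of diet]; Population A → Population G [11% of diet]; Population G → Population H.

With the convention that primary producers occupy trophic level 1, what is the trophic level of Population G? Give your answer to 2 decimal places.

Population C: 1 + 1 = 2
Population D: 1 + 1 = 2
Population E: 1 + (0.45×2 + 0.24×2 + 0.31×1) = 2.69
Population F: 1 + 2 = 3
Population G: 1 + (0.29×2 + 0.6×2.69 + 0.11×1) = 3.304
Population H: 1 + 3.304 = 4.304

3.30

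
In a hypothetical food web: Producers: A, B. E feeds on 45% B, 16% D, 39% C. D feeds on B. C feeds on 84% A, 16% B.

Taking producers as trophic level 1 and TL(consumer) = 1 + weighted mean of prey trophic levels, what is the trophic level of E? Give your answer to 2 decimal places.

C: 1 + (0.84×1 + 0.16×1) = 2
D: 1 + 1 = 2
E: 1 + (0.45×1 + 0.16×2 + 0.39×2) = 2.55

2.55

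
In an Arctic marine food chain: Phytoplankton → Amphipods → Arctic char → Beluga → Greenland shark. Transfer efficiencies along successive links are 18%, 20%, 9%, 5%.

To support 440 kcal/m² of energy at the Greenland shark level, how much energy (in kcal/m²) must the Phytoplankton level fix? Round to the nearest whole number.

2716049 kcal/m²

Cumulative transfer efficiency: 0.18 × 0.2 × 0.09 × 0.05 = 0.000162
Phytoplankton energy = 440 / 0.000162 = 2716049 kcal/m²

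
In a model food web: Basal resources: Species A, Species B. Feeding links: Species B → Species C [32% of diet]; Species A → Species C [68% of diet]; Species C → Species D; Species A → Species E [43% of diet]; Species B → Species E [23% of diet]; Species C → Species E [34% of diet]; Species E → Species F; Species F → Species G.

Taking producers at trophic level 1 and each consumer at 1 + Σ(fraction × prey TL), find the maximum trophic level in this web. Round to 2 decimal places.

4.34

Species C: 1 + (0.32×1 + 0.68×1) = 2
Species D: 1 + 2 = 3
Species E: 1 + (0.43×1 + 0.23×1 + 0.34×2) = 2.34
Species F: 1 + 2.34 = 3.34
Species G: 1 + 3.34 = 4.34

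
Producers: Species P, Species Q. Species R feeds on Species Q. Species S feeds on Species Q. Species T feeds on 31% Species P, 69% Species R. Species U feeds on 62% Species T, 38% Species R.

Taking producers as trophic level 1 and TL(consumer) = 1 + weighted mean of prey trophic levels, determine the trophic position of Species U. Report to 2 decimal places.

Species R: 1 + 1 = 2
Species S: 1 + 1 = 2
Species T: 1 + (0.31×1 + 0.69×2) = 2.69
Species U: 1 + (0.62×2.69 + 0.38×2) = 3.4278

3.43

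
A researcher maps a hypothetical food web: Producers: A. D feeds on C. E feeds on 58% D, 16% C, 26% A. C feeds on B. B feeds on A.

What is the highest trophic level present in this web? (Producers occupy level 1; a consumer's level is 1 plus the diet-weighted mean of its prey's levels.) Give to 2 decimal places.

4.06

B: 1 + 1 = 2
C: 1 + 2 = 3
D: 1 + 3 = 4
E: 1 + (0.58×4 + 0.16×3 + 0.26×1) = 4.06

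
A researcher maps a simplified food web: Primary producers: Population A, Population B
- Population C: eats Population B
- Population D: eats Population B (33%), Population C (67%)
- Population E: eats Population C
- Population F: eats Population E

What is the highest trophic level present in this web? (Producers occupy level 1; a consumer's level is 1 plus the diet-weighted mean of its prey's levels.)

4

Population C: 1 + 1 = 2
Population D: 1 + (0.33×1 + 0.67×2) = 2.67
Population E: 1 + 2 = 3
Population F: 1 + 3 = 4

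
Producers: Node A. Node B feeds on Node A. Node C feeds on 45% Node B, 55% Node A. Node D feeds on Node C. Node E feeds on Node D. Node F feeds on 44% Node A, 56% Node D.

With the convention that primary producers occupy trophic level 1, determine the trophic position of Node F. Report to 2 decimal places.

Node B: 1 + 1 = 2
Node C: 1 + (0.45×2 + 0.55×1) = 2.45
Node D: 1 + 2.45 = 3.45
Node E: 1 + 3.45 = 4.45
Node F: 1 + (0.44×1 + 0.56×3.45) = 3.372

3.37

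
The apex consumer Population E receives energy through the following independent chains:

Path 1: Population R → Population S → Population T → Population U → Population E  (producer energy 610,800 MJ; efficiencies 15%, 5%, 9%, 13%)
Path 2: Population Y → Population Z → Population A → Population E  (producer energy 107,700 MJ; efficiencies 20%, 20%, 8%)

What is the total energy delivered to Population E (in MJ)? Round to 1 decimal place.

398.2 MJ

Path 1: 610800 × 0.15 × 0.05 × 0.09 × 0.13 = 53.5977 MJ
Path 2: 107700 × 0.2 × 0.2 × 0.08 = 344.64 MJ
Total at Population E: 53.5977 + 344.64 = 398.2377 MJ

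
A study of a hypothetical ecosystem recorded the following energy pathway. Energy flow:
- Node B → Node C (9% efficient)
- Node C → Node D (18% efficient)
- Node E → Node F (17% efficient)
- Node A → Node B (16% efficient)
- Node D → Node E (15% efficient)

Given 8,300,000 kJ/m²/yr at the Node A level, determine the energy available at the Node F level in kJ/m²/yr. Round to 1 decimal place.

548.6 kJ/m²/yr

Node B: 8300000 × 0.16 = 1328000 kJ/m²/yr
Node C: 1328000 × 0.09 = 119520 kJ/m²/yr
Node D: 119520 × 0.18 = 21513.6 kJ/m²/yr
Node E: 21513.6 × 0.15 = 3227.04 kJ/m²/yr
Node F: 3227.04 × 0.17 = 548.5968 kJ/m²/yr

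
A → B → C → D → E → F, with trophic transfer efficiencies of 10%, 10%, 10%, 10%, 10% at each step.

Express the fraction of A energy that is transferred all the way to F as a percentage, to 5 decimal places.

Product of link efficiencies: 0.1 × 0.1 × 0.1 × 0.1 × 0.1 = 0.00001
As a percentage: 0.00001 × 100 = 0.00100%

0.00100%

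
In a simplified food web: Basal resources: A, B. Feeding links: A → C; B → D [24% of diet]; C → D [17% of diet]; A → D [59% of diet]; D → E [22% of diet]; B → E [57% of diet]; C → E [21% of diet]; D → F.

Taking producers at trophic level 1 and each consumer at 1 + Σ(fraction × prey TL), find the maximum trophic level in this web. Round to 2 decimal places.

C: 1 + 1 = 2
D: 1 + (0.24×1 + 0.17×2 + 0.59×1) = 2.17
E: 1 + (0.22×2.17 + 0.57×1 + 0.21×2) = 2.4674
F: 1 + 2.17 = 3.17

3.17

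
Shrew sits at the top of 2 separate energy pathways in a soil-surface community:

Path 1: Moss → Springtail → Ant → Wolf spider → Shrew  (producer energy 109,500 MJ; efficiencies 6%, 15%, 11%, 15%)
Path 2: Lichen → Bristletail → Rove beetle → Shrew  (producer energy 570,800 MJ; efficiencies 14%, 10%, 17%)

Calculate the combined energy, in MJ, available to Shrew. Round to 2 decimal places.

1374.76 MJ

Path 1: 109500 × 0.06 × 0.15 × 0.11 × 0.15 = 16.26075 MJ
Path 2: 570800 × 0.14 × 0.1 × 0.17 = 1358.504 MJ
Total at Shrew: 16.26075 + 1358.504 = 1374.76475 MJ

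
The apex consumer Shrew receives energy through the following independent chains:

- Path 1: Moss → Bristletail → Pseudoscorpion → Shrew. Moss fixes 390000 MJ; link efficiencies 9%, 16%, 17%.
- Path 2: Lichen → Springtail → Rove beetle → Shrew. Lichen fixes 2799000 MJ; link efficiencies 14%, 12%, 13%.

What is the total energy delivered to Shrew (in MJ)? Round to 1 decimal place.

Path 1: 390000 × 0.09 × 0.16 × 0.17 = 954.72 MJ
Path 2: 2799000 × 0.14 × 0.12 × 0.13 = 6113.016 MJ
Total at Shrew: 954.72 + 6113.016 = 7067.736 MJ

7067.7 MJ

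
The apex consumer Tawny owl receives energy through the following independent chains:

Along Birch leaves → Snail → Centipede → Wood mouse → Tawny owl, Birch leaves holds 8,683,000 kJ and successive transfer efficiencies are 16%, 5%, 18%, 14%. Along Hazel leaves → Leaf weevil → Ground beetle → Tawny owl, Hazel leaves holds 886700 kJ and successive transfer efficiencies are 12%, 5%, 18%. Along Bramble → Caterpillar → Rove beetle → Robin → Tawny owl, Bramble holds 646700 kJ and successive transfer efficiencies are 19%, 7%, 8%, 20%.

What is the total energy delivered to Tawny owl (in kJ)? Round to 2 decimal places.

Via Birch leaves: 8683000 × 0.16 × 0.05 × 0.18 × 0.14 = 1750.4928 kJ
Via Hazel leaves: 886700 × 0.12 × 0.05 × 0.18 = 957.636 kJ
Via Bramble: 646700 × 0.19 × 0.07 × 0.08 × 0.2 = 137.61776 kJ
Total at Tawny owl: 1750.4928 + 957.636 + 137.61776 = 2845.74656 kJ

2845.75 kJ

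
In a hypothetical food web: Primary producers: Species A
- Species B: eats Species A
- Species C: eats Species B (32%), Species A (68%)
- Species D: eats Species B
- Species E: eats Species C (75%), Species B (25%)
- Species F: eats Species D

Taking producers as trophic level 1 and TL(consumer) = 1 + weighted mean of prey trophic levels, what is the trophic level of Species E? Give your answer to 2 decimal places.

Species B: 1 + 1 = 2
Species C: 1 + (0.32×2 + 0.68×1) = 2.32
Species D: 1 + 2 = 3
Species E: 1 + (0.75×2.32 + 0.25×2) = 3.24
Species F: 1 + 3 = 4

3.24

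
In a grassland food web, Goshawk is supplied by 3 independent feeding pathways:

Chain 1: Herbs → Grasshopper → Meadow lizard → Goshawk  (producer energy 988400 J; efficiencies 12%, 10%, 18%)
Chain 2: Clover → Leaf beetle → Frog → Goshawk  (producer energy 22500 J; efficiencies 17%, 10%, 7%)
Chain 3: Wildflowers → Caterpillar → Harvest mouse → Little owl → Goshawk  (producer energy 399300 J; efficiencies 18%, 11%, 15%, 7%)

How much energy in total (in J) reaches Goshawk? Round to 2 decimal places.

2244.73 J

Chain 1: 988400 × 0.12 × 0.1 × 0.18 = 2134.944 J
Chain 2: 22500 × 0.17 × 0.1 × 0.07 = 26.775 J
Chain 3: 399300 × 0.18 × 0.11 × 0.15 × 0.07 = 83.01447 J
Total at Goshawk: 2134.944 + 26.775 + 83.01447 = 2244.73347 J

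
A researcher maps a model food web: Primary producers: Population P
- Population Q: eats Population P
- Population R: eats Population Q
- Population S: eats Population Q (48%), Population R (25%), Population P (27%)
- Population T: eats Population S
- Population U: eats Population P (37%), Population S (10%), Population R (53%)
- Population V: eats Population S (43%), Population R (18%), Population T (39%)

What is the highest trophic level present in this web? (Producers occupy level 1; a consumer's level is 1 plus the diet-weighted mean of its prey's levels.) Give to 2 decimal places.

4.37

Population Q: 1 + 1 = 2
Population R: 1 + 2 = 3
Population S: 1 + (0.48×2 + 0.25×3 + 0.27×1) = 2.98
Population T: 1 + 2.98 = 3.98
Population U: 1 + (0.37×1 + 0.1×2.98 + 0.53×3) = 3.258
Population V: 1 + (0.43×2.98 + 0.18×3 + 0.39×3.98) = 4.3736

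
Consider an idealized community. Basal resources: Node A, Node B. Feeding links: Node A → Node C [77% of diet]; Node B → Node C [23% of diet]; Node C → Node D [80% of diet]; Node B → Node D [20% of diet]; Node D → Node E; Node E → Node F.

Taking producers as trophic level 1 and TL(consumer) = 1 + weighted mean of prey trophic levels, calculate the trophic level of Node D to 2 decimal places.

2.80

Node C: 1 + (0.77×1 + 0.23×1) = 2
Node D: 1 + (0.8×2 + 0.2×1) = 2.8
Node E: 1 + 2.8 = 3.8
Node F: 1 + 3.8 = 4.8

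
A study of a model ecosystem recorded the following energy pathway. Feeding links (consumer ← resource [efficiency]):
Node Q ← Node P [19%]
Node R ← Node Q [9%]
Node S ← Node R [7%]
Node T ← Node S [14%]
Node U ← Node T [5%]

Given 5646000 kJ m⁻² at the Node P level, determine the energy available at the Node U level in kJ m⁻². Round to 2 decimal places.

47.31 kJ m⁻²

Node Q: 5646000 × 0.19 = 1072740 kJ m⁻²
Node R: 1072740 × 0.09 = 96546.6 kJ m⁻²
Node S: 96546.6 × 0.07 = 6758.262 kJ m⁻²
Node T: 6758.262 × 0.14 = 946.15668 kJ m⁻²
Node U: 946.15668 × 0.05 = 47.307834 kJ m⁻²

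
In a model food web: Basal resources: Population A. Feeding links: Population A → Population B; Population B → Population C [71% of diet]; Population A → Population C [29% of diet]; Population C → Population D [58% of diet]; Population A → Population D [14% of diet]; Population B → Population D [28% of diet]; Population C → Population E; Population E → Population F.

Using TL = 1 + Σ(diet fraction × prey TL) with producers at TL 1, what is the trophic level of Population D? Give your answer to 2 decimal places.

Population B: 1 + 1 = 2
Population C: 1 + (0.71×2 + 0.29×1) = 2.71
Population D: 1 + (0.58×2.71 + 0.14×1 + 0.28×2) = 3.2718
Population E: 1 + 2.71 = 3.71
Population F: 1 + 3.71 = 4.71

3.27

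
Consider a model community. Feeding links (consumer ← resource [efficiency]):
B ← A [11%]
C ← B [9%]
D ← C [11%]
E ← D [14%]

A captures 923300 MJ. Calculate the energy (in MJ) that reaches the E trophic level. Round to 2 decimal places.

B: 923300 × 0.11 = 101563 MJ
C: 101563 × 0.09 = 9140.67 MJ
D: 9140.67 × 0.11 = 1005.4737 MJ
E: 1005.4737 × 0.14 = 140.766318 MJ

140.77 MJ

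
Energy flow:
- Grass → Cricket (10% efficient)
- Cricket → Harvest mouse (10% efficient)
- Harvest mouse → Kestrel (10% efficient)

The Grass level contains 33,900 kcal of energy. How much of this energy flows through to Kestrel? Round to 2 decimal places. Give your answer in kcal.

Cricket: 33900 × 0.1 = 3390 kcal
Harvest mouse: 3390 × 0.1 = 339 kcal
Kestrel: 339 × 0.1 = 33.9 kcal

33.90 kcal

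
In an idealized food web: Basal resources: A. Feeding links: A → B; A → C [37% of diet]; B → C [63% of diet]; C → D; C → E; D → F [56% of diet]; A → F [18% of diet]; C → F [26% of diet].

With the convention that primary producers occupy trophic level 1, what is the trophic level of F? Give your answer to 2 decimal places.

3.90

B: 1 + 1 = 2
C: 1 + (0.37×1 + 0.63×2) = 2.63
D: 1 + 2.63 = 3.63
E: 1 + 2.63 = 3.63
F: 1 + (0.56×3.63 + 0.18×1 + 0.26×2.63) = 3.8966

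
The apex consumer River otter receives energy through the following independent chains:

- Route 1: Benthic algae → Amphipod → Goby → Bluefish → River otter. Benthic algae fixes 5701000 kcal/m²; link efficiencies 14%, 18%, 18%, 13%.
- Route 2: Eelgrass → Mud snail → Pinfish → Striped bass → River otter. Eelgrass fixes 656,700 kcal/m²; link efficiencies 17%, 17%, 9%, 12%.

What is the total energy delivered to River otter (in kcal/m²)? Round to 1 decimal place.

Route 1: 5701000 × 0.14 × 0.18 × 0.18 × 0.13 = 3361.76568 kcal/m²
Route 2: 656700 × 0.17 × 0.17 × 0.09 × 0.12 = 204.969204 kcal/m²
Total at River otter: 3361.76568 + 204.969204 = 3566.734884 kcal/m²

3566.7 kcal/m²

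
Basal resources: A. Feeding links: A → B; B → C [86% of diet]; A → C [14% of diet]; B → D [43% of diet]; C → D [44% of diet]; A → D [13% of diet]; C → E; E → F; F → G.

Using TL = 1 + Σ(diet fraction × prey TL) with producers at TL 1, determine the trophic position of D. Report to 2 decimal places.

3.25

B: 1 + 1 = 2
C: 1 + (0.86×2 + 0.14×1) = 2.86
D: 1 + (0.43×2 + 0.44×2.86 + 0.13×1) = 3.2484
E: 1 + 2.86 = 3.86
F: 1 + 3.86 = 4.86
G: 1 + 4.86 = 5.86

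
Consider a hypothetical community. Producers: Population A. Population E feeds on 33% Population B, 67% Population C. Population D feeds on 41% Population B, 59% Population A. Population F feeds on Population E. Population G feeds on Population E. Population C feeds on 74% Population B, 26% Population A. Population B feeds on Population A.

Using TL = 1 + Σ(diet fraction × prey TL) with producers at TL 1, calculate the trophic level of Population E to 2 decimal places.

Population B: 1 + 1 = 2
Population C: 1 + (0.74×2 + 0.26×1) = 2.74
Population D: 1 + (0.41×2 + 0.59×1) = 2.41
Population E: 1 + (0.33×2 + 0.67×2.74) = 3.4958
Population F: 1 + 3.4958 = 4.4958
Population G: 1 + 3.4958 = 4.4958

3.50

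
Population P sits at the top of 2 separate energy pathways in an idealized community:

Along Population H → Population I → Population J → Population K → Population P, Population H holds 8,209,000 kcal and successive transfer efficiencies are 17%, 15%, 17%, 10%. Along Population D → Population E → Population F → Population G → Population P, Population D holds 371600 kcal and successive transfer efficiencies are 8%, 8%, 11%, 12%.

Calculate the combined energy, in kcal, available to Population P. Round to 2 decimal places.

Via Population H: 8209000 × 0.17 × 0.15 × 0.17 × 0.1 = 3558.6015 kcal
Via Population D: 371600 × 0.08 × 0.08 × 0.11 × 0.12 = 31.392768 kcal
Total at Population P: 3558.6015 + 31.392768 = 3589.994268 kcal

3589.99 kcal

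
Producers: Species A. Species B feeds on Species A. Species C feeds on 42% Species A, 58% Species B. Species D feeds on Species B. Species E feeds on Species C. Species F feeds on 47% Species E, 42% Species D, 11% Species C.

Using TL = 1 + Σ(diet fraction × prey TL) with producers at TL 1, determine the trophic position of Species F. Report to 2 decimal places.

4.23

Species B: 1 + 1 = 2
Species C: 1 + (0.42×1 + 0.58×2) = 2.58
Species D: 1 + 2 = 3
Species E: 1 + 2.58 = 3.58
Species F: 1 + (0.47×3.58 + 0.42×3 + 0.11×2.58) = 4.2264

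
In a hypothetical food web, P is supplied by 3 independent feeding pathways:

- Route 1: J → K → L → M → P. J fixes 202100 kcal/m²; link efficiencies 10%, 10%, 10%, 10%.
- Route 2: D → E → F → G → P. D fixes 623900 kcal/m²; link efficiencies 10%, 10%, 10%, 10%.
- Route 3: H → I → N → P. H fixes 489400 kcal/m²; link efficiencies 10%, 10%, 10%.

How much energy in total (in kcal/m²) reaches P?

572 kcal/m²

Route 1: 202100 × 0.1 × 0.1 × 0.1 × 0.1 = 20.21 kcal/m²
Route 2: 623900 × 0.1 × 0.1 × 0.1 × 0.1 = 62.39 kcal/m²
Route 3: 489400 × 0.1 × 0.1 × 0.1 = 489.4 kcal/m²
Total at P: 20.21 + 62.39 + 489.4 = 572 kcal/m²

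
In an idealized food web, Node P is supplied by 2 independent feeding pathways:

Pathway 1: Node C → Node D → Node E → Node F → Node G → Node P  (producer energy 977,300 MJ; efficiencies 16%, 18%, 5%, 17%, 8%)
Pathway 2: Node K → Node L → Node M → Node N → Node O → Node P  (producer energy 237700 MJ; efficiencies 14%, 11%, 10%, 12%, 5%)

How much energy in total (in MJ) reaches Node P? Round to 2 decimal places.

21.34 MJ

Pathway 1: 977300 × 0.16 × 0.18 × 0.05 × 0.17 × 0.08 = 19.1394432 MJ
Pathway 2: 237700 × 0.14 × 0.11 × 0.1 × 0.12 × 0.05 = 2.196348 MJ
Total at Node P: 19.1394432 + 2.196348 = 21.3357912 MJ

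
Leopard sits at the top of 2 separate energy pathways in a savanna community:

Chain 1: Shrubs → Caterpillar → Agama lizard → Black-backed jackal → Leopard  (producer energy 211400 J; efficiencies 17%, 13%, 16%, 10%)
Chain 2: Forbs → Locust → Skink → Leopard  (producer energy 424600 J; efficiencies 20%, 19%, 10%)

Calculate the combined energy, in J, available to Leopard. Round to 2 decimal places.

1688.23 J

Chain 1: 211400 × 0.17 × 0.13 × 0.16 × 0.1 = 74.75104 J
Chain 2: 424600 × 0.2 × 0.19 × 0.1 = 1613.48 J
Total at Leopard: 74.75104 + 1613.48 = 1688.23104 J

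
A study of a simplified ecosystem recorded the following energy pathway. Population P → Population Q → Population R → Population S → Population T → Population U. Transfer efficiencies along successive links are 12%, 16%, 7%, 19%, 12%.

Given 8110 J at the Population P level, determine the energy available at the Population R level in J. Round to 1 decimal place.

Population Q: 8110 × 0.12 = 973.2 J
Population R: 973.2 × 0.16 = 155.712 J

155.7 J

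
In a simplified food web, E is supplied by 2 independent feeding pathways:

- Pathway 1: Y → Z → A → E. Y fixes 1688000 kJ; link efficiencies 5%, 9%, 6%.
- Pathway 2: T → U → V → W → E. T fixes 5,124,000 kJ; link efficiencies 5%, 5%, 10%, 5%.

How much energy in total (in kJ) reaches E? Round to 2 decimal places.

519.81 kJ

Pathway 1: 1688000 × 0.05 × 0.09 × 0.06 = 455.76 kJ
Pathway 2: 5124000 × 0.05 × 0.05 × 0.1 × 0.05 = 64.05 kJ
Total at E: 455.76 + 64.05 = 519.81 kJ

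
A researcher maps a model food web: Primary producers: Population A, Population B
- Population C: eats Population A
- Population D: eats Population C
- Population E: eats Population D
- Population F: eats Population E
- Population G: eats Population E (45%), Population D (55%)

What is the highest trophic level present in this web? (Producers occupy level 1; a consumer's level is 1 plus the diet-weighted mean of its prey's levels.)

Population C: 1 + 1 = 2
Population D: 1 + 2 = 3
Population E: 1 + 3 = 4
Population F: 1 + 4 = 5
Population G: 1 + (0.45×4 + 0.55×3) = 4.45

5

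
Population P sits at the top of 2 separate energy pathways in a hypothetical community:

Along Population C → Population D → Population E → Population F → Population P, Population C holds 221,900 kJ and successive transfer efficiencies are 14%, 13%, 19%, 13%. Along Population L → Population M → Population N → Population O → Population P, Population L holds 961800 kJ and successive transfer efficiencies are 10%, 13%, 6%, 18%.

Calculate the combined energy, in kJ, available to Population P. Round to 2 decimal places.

234.79 kJ

Via Population C: 221900 × 0.14 × 0.13 × 0.19 × 0.13 = 99.752926 kJ
Via Population L: 961800 × 0.1 × 0.13 × 0.06 × 0.18 = 135.03672 kJ
Total at Population P: 99.752926 + 135.03672 = 234.789646 kJ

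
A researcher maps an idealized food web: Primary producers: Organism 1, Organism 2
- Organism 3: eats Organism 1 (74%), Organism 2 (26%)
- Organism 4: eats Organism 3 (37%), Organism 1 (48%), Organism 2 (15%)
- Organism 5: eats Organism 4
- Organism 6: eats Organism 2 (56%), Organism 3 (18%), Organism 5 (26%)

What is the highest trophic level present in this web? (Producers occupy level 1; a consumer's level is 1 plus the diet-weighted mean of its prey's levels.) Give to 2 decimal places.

Organism 3: 1 + (0.74×1 + 0.26×1) = 2
Organism 4: 1 + (0.37×2 + 0.48×1 + 0.15×1) = 2.37
Organism 5: 1 + 2.37 = 3.37
Organism 6: 1 + (0.56×1 + 0.18×2 + 0.26×3.37) = 2.7962

3.37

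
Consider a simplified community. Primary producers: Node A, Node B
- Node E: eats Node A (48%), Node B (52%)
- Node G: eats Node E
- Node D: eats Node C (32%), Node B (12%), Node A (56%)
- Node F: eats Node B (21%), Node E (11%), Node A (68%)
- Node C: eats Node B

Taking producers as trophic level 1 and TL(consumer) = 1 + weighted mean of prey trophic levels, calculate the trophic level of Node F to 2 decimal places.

2.11

Node C: 1 + 1 = 2
Node D: 1 + (0.32×2 + 0.12×1 + 0.56×1) = 2.32
Node E: 1 + (0.48×1 + 0.52×1) = 2
Node F: 1 + (0.21×1 + 0.11×2 + 0.68×1) = 2.11
Node G: 1 + 2 = 3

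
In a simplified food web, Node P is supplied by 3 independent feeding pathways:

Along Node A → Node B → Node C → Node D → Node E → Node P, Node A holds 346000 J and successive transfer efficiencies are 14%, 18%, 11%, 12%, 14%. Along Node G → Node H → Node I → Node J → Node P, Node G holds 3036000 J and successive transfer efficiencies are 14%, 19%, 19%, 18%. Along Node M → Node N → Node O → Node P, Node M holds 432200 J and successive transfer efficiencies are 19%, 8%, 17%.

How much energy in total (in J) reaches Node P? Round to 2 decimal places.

Via Node A: 346000 × 0.14 × 0.18 × 0.11 × 0.12 × 0.14 = 16.1130816 J
Via Node G: 3036000 × 0.14 × 0.19 × 0.19 × 0.18 = 2761.90992 J
Via Node M: 432200 × 0.19 × 0.08 × 0.17 = 1116.8048 J
Total at Node P: 16.1130816 + 2761.90992 + 1116.8048 = 3894.8278016 J

3894.83 J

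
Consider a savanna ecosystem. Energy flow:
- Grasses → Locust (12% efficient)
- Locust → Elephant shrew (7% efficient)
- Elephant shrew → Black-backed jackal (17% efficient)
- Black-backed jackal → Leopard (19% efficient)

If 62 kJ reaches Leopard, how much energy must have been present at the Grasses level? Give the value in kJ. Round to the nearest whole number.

228512 kJ

Cumulative transfer efficiency: 0.12 × 0.07 × 0.17 × 0.19 = 0.00027132
Grasses energy = 62 / 0.00027132 = 228512 kJ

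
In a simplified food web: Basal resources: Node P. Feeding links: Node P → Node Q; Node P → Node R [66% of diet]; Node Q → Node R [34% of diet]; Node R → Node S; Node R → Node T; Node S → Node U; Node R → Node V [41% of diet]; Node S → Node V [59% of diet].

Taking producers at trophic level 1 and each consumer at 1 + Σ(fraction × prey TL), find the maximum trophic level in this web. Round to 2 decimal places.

Node Q: 1 + 1 = 2
Node R: 1 + (0.66×1 + 0.34×2) = 2.34
Node S: 1 + 2.34 = 3.34
Node T: 1 + 2.34 = 3.34
Node U: 1 + 3.34 = 4.34
Node V: 1 + (0.41×2.34 + 0.59×3.34) = 3.93

4.34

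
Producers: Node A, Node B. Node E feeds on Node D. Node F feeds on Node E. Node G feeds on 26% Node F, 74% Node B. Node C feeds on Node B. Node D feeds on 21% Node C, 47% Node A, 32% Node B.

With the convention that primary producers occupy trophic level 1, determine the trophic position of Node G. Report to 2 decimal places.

2.83

Node C: 1 + 1 = 2
Node D: 1 + (0.21×2 + 0.47×1 + 0.32×1) = 2.21
Node E: 1 + 2.21 = 3.21
Node F: 1 + 3.21 = 4.21
Node G: 1 + (0.26×4.21 + 0.74×1) = 2.8346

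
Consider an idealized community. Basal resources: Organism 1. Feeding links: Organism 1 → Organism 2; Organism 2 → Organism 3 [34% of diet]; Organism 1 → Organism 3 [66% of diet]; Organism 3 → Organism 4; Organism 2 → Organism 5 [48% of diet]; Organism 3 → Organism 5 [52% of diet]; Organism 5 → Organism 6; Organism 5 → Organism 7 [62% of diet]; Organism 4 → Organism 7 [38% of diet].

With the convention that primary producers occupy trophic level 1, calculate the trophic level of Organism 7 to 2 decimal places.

Organism 2: 1 + 1 = 2
Organism 3: 1 + (0.34×2 + 0.66×1) = 2.34
Organism 4: 1 + 2.34 = 3.34
Organism 5: 1 + (0.48×2 + 0.52×2.34) = 3.1768
Organism 6: 1 + 3.1768 = 4.1768
Organism 7: 1 + (0.62×3.1768 + 0.38×3.34) = 4.238816

4.24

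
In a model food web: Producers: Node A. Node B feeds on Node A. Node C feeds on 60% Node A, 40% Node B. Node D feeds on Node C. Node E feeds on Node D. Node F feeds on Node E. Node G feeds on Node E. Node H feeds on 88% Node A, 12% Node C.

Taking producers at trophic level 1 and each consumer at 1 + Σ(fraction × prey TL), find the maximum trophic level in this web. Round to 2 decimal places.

5.40

Node B: 1 + 1 = 2
Node C: 1 + (0.6×1 + 0.4×2) = 2.4
Node D: 1 + 2.4 = 3.4
Node E: 1 + 3.4 = 4.4
Node F: 1 + 4.4 = 5.4
Node G: 1 + 4.4 = 5.4
Node H: 1 + (0.88×1 + 0.12×2.4) = 2.168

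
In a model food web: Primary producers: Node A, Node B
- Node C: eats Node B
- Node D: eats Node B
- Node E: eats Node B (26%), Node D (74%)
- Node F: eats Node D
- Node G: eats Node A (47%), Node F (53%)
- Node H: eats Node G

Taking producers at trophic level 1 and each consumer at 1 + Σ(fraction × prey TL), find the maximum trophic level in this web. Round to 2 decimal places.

4.06

Node C: 1 + 1 = 2
Node D: 1 + 1 = 2
Node E: 1 + (0.26×1 + 0.74×2) = 2.74
Node F: 1 + 2 = 3
Node G: 1 + (0.47×1 + 0.53×3) = 3.06
Node H: 1 + 3.06 = 4.06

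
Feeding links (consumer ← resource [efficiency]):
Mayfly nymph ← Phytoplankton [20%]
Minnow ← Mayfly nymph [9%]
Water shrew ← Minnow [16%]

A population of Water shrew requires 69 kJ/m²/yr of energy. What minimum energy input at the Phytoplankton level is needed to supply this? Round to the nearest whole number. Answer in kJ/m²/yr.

23958 kJ/m²/yr

Cumulative transfer efficiency: 0.2 × 0.09 × 0.16 = 0.00288
Phytoplankton energy = 69 / 0.00288 = 23958 kJ/m²/yr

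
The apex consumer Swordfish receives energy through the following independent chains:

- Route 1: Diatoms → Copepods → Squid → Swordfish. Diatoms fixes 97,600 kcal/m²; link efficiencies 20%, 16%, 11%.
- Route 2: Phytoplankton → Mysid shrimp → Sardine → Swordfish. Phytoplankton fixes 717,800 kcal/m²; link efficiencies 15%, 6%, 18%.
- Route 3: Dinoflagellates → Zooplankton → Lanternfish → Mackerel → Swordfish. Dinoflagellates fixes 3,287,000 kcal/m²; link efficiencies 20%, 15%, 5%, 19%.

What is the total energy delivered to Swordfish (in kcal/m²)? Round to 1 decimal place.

Route 1: 97600 × 0.2 × 0.16 × 0.11 = 343.552 kcal/m²
Route 2: 717800 × 0.15 × 0.06 × 0.18 = 1162.836 kcal/m²
Route 3: 3287000 × 0.2 × 0.15 × 0.05 × 0.19 = 936.795 kcal/m²
Total at Swordfish: 343.552 + 1162.836 + 936.795 = 2443.183 kcal/m²

2443.2 kcal/m²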